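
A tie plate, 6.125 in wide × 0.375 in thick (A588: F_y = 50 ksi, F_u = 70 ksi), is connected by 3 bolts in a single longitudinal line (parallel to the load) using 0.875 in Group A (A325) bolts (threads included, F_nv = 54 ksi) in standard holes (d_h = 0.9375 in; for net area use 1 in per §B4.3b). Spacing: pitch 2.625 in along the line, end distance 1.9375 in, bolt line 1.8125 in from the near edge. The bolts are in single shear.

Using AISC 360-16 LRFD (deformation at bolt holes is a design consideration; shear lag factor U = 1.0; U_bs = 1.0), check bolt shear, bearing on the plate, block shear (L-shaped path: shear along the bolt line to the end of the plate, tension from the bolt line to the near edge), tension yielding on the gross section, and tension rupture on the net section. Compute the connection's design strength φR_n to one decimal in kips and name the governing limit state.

73.1 kips (bolt shear governs)

Bolt shear: A_b = π(0.875)²/4 = 0.60132 in². φR_n = 0.75 × 54 × 0.60132 × 3 × 1 = 73.1 kips.
Bearing (0.375 in plate, F_u = 70 ksi): end bolts L_c = 1.9375 − 0.9375/2 = 1.46875, R_n = min(1.2×1.46875×0.375×70, 2.4×0.875×0.375×70) = 46.266 kips/bolt; interior L_c = 2.625 − 0.9375 = 1.6875, R_n = 53.156 kips/bolt. φR_n = 0.75 × (1×46.266 + 2×53.156) = 114.4 kips.
Block shear: shear path 1×[1.9375+2×2.625] = 1×7.1875 in, A_gv = 2.6953, A_nv = 1×(7.1875 − 2.5×1)×0.375 = 1.7578 in²; tension to near edge: (1.8125 − 0.5×1)×0.375 = 0.49219 in². R_n = min(0.6×70×1.7578, 0.6×50×2.6953) + 1.0×70×0.49219 = min(73.828, 80.859) + 34.453 = 108.28 kips. φR_n = 0.75 × 108.28 = 81.2 kips.
Tension yield (gross): A_g = 6.125×0.375 = 2.2969 in². φR_n = 0.90 × 50 × 2.2969 = 103.4 kips.
Tension rupture (net): A_n = (6.125 − 1×1)×0.375 = 1.9219 in² (U = 1.0, A_e = A_n). φR_n = 0.75 × 70 × 1.9219 = 100.9 kips.
Governing: min(73.1, 114.4, 81.2, 103.4, 100.9) = 73.1 kips → bolt shear.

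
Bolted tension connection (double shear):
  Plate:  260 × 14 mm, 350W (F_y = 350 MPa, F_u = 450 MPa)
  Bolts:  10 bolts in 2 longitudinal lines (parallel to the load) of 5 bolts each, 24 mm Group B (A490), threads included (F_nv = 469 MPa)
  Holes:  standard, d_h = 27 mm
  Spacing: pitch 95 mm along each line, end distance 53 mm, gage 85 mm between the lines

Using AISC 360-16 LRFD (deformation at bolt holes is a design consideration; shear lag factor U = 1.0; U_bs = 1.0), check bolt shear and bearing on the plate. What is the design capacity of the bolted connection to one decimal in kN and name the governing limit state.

2625.2 kN (bearing governs)

Bolt shear: A_b = π(24)²/4 = 452.39 mm². φR_n = 0.75 × 469 × 452.39 × 10 × 2 = 3182.6 kN.
Bearing (14 mm plate, F_u = 450 MPa): end bolts L_c = 53 − 27/2 = 39.5, R_n = min(1.2×39.5×14×450, 2.4×24×14×450) = 298.62 kN/bolt; interior L_c = 95 − 27 = 68, R_n = 362.88 kN/bolt. φR_n = 0.75 × (2×298.62 + 8×362.88) = 2625.2 kN.
Governing: min(3182.6, 2625.2) = 2625.2 kN → bearing.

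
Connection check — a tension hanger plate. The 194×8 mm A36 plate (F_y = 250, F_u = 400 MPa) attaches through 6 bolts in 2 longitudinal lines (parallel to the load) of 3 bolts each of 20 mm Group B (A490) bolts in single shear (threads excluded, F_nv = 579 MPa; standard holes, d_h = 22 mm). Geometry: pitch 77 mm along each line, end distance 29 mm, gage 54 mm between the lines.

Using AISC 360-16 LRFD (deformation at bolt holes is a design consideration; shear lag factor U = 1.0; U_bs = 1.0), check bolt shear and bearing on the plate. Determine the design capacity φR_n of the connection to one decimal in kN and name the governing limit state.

Bolt shear: A_b = π(20)²/4 = 314.16 mm². φR_n = 0.75 × 579 × 314.16 × 6 × 1 = 818.5 kN.
Bearing (8 mm plate, F_u = 400 MPa): end bolts L_c = 29 − 22/2 = 18, R_n = min(1.2×18×8×400, 2.4×20×8×400) = 69.12 kN/bolt; interior L_c = 77 − 22 = 55, R_n = 153.6 kN/bolt. φR_n = 0.75 × (2×69.12 + 4×153.6) = 564.5 kN.
Governing: min(818.5, 564.5) = 564.5 kN → bearing.

564.5 kN (bearing governs)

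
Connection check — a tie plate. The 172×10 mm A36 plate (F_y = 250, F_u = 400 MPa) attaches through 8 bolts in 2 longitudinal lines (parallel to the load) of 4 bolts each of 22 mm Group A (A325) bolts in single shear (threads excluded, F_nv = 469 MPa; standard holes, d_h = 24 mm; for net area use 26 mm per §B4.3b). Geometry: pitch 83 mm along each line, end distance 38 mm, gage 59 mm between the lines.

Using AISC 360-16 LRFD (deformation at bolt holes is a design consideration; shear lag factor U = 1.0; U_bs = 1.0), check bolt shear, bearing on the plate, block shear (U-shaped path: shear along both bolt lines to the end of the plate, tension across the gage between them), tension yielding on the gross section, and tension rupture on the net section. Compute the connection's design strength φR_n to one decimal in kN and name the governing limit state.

360.0 kN (net-section rupture governs)

Bolt shear: A_b = π(22)²/4 = 380.13 mm². φR_n = 0.75 × 469 × 380.13 × 8 × 1 = 1069.7 kN.
Bearing (10 mm plate, F_u = 400 MPa): end bolts L_c = 38 − 24/2 = 26, R_n = min(1.2×26×10×400, 2.4×22×10×400) = 124.8 kN/bolt; interior L_c = 83 − 24 = 59, R_n = 211.2 kN/bolt. φR_n = 0.75 × (2×124.8 + 6×211.2) = 1137.6 kN.
Block shear: shear path 2×[38+3×83] = 2×287 mm, A_gv = 5740, A_nv = 2×(287 − 3.5×26)×10 = 3920 mm²; tension across gage: (59 − 1×26)×10 = 330 mm². R_n = min(0.6×400×3920, 0.6×250×5740) + 1.0×400×330 = min(940.8, 861) + 132 = 993 kN. φR_n = 0.75 × 993 = 744.8 kN.
Tension yield (gross): A_g = 172×10 = 1720 mm². φR_n = 0.90 × 250 × 1720 = 387.0 kN.
Tension rupture (net): A_n = (172 − 2×26)×10 = 1200 mm² (U = 1.0, A_e = A_n). φR_n = 0.75 × 400 × 1200 = 360.0 kN.
Governing: min(1069.7, 1137.6, 744.8, 387.0, 360.0) = 360.0 kN → net-section rupture.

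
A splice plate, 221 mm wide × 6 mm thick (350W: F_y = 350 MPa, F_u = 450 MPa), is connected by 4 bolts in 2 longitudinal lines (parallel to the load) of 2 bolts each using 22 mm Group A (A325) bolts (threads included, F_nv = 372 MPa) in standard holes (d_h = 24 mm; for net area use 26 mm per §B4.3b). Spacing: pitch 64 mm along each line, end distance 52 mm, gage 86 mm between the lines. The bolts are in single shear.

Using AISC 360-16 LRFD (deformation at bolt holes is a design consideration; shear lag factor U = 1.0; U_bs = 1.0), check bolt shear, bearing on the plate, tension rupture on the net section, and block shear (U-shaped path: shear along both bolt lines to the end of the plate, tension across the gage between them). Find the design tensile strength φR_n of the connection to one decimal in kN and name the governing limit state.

Bolt shear: A_b = π(22)²/4 = 380.13 mm². φR_n = 0.75 × 372 × 380.13 × 4 × 1 = 424.2 kN.
Bearing (6 mm plate, F_u = 450 MPa): end bolts L_c = 52 − 24/2 = 40, R_n = min(1.2×40×6×450, 2.4×22×6×450) = 129.6 kN/bolt; interior L_c = 64 − 24 = 40, R_n = 129.6 kN/bolt. φR_n = 0.75 × (2×129.6 + 2×129.6) = 388.8 kN.
Tension rupture (net): A_n = (221 − 2×26)×6 = 1014 mm² (U = 1.0, A_e = A_n). φR_n = 0.75 × 450 × 1014 = 342.2 kN.
Block shear: shear path 2×[52+1×64] = 2×116 mm, A_gv = 1392, A_nv = 2×(116 − 1.5×26)×6 = 924 mm²; tension across gage: (86 − 1×26)×6 = 360 mm². R_n = min(0.6×450×924, 0.6×350×1392) + 1.0×450×360 = min(249.48, 292.32) + 162 = 411.48 kN. φR_n = 0.75 × 411.48 = 308.6 kN.
Governing: min(424.2, 388.8, 342.2, 308.6) = 308.6 kN → block shear.

308.6 kN (block shear governs)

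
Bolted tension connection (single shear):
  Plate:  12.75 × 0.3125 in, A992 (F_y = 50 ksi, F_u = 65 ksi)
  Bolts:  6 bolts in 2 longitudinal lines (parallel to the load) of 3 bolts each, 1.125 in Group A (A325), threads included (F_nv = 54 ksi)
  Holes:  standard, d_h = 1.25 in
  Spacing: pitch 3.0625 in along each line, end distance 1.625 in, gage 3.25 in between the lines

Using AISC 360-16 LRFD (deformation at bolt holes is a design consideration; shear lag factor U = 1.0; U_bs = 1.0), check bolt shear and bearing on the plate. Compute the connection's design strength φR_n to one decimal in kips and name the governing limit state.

Bolt shear: A_b = π(1.125)²/4 = 0.99402 in². φR_n = 0.75 × 54 × 0.99402 × 6 × 1 = 241.5 kips.
Bearing (0.3125 in plate, F_u = 65 ksi): end bolts L_c = 1.625 − 1.25/2 = 1, R_n = min(1.2×1×0.3125×65, 2.4×1.125×0.3125×65) = 24.375 kips/bolt; interior L_c = 3.0625 − 1.25 = 1.8125, R_n = 44.18 kips/bolt. φR_n = 0.75 × (2×24.375 + 4×44.18) = 169.1 kips.
Governing: min(241.5, 169.1) = 169.1 kips → bearing.

169.1 kips (bearing governs)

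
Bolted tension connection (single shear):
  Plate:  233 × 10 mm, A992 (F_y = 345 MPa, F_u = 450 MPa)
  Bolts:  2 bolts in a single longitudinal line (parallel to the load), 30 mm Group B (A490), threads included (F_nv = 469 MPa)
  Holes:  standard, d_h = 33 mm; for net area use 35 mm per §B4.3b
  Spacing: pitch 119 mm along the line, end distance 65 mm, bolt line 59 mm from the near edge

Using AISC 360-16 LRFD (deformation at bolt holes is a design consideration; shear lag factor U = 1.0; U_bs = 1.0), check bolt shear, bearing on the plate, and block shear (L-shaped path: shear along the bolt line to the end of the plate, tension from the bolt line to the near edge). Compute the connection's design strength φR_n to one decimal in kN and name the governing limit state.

Bolt shear: A_b = π(30)²/4 = 706.86 mm². φR_n = 0.75 × 469 × 706.86 × 2 × 1 = 497.3 kN.
Bearing (10 mm plate, F_u = 450 MPa): end bolts L_c = 65 − 33/2 = 48.5, R_n = min(1.2×48.5×10×450, 2.4×30×10×450) = 261.9 kN/bolt; interior L_c = 119 − 33 = 86, R_n = 324 kN/bolt. φR_n = 0.75 × (1×261.9 + 1×324) = 439.4 kN.
Block shear: shear path 1×[65+1×119] = 1×184 mm, A_gv = 1840, A_nv = 1×(184 − 1.5×35)×10 = 1315 mm²; tension to near edge: (59 − 0.5×35)×10 = 415 mm². R_n = min(0.6×450×1315, 0.6×345×1840) + 1.0×450×415 = min(355.05, 380.88) + 186.75 = 541.8 kN. φR_n = 0.75 × 541.8 = 406.4 kN.
Governing: min(497.3, 439.4, 406.4) = 406.4 kN → block shear.

406.4 kN (block shear governs)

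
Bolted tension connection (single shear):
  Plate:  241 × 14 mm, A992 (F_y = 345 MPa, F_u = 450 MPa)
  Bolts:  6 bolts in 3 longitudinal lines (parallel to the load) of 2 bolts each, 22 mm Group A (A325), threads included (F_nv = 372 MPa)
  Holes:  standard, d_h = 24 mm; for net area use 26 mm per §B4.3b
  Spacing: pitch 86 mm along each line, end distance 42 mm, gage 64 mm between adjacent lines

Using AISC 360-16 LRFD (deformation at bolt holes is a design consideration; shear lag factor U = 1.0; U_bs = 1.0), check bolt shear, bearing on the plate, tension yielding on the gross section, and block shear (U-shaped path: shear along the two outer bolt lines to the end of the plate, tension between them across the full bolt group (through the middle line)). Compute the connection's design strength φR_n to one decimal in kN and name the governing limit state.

Bolt shear: A_b = π(22)²/4 = 380.13 mm². φR_n = 0.75 × 372 × 380.13 × 6 × 1 = 636.3 kN.
Bearing (14 mm plate, F_u = 450 MPa): end bolts L_c = 42 − 24/2 = 30, R_n = min(1.2×30×14×450, 2.4×22×14×450) = 226.8 kN/bolt; interior L_c = 86 − 24 = 62, R_n = 332.64 kN/bolt. φR_n = 0.75 × (3×226.8 + 3×332.64) = 1258.7 kN.
Tension yield (gross): A_g = 241×14 = 3374 mm². φR_n = 0.90 × 345 × 3374 = 1047.6 kN.
Block shear: shear path 2×[42+1×86] = 2×128 mm, A_gv = 3584, A_nv = 2×(128 − 1.5×26)×14 = 2492 mm²; tension across gage: (128 − 2×26)×14 = 1064 mm². R_n = min(0.6×450×2492, 0.6×345×3584) + 1.0×450×1064 = min(672.84, 741.89) + 478.8 = 1151.6 kN. φR_n = 0.75 × 1151.6 = 863.7 kN.
Governing: min(636.3, 1258.7, 1047.6, 863.7) = 636.3 kN → bolt shear.

636.3 kN (bolt shear governs)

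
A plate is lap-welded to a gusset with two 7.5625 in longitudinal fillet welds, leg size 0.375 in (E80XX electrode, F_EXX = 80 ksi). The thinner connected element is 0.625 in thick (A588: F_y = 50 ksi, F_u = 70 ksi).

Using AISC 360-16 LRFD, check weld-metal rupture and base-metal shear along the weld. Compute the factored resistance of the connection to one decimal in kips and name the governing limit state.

144.4 kips (weld metal governs)

Weld metal: throat = 0.707×0.375 = 0.26513 in, L = 2×7.5625 = 15.125 in. φR_n = 0.75 × 0.6 × 80 × 0.26513 × 15.125 = 144.4 kips.
Base metal shear (0.625 in plate): yield φR_n = 1.0×0.6×50×0.625×15.125 = 283.6 kips; rupture φR_n = 0.75×0.6×70×0.625×15.125 = 297.8 kips; take 283.6 kips (yield).
Governing: min(144.4, 283.6) = 144.4 kips → weld metal.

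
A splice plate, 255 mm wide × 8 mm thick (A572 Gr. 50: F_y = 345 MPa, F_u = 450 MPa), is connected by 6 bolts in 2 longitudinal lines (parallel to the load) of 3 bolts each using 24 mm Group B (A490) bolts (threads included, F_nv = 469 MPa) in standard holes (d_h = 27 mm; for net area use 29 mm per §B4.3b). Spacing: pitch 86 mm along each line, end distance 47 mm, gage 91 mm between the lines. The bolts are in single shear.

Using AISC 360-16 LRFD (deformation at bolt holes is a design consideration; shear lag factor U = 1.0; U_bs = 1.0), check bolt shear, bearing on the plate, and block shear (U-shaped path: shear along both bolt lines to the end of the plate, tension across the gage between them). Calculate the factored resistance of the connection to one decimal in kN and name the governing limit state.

642.1 kN (block shear governs)

Bolt shear: A_b = π(24)²/4 = 452.39 mm². φR_n = 0.75 × 469 × 452.39 × 6 × 1 = 954.8 kN.
Bearing (8 mm plate, F_u = 450 MPa): end bolts L_c = 47 − 27/2 = 33.5, R_n = min(1.2×33.5×8×450, 2.4×24×8×450) = 144.72 kN/bolt; interior L_c = 86 − 27 = 59, R_n = 207.36 kN/bolt. φR_n = 0.75 × (2×144.72 + 4×207.36) = 839.2 kN.
Block shear: shear path 2×[47+2×86] = 2×219 mm, A_gv = 3504, A_nv = 2×(219 − 2.5×29)×8 = 2344 mm²; tension across gage: (91 − 1×29)×8 = 496 mm². R_n = min(0.6×450×2344, 0.6×345×3504) + 1.0×450×496 = min(632.88, 725.33) + 223.2 = 856.08 kN. φR_n = 0.75 × 856.08 = 642.1 kN.
Governing: min(954.8, 839.2, 642.1) = 642.1 kN → block shear.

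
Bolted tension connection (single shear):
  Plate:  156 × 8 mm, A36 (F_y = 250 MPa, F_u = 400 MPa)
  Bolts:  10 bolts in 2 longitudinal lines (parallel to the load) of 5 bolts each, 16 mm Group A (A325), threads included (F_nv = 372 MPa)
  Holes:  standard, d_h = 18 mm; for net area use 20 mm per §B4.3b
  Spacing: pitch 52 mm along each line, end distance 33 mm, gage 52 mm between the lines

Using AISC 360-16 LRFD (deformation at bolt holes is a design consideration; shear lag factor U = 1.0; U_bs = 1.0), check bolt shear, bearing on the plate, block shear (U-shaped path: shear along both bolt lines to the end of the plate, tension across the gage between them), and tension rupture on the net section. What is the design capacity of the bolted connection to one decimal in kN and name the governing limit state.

278.4 kN (net-section rupture governs)

Bolt shear: A_b = π(16)²/4 = 201.06 mm². φR_n = 0.75 × 372 × 201.06 × 10 × 1 = 561.0 kN.
Bearing (8 mm plate, F_u = 400 MPa): end bolts L_c = 33 − 18/2 = 24, R_n = min(1.2×24×8×400, 2.4×16×8×400) = 92.16 kN/bolt; interior L_c = 52 − 18 = 34, R_n = 122.88 kN/bolt. φR_n = 0.75 × (2×92.16 + 8×122.88) = 875.5 kN.
Block shear: shear path 2×[33+4×52] = 2×241 mm, A_gv = 3856, A_nv = 2×(241 − 4.5×20)×8 = 2416 mm²; tension across gage: (52 − 1×20)×8 = 256 mm². R_n = min(0.6×400×2416, 0.6×250×3856) + 1.0×400×256 = min(579.84, 578.4) + 102.4 = 680.8 kN. φR_n = 0.75 × 680.8 = 510.6 kN.
Tension rupture (net): A_n = (156 − 2×20)×8 = 928 mm² (U = 1.0, A_e = A_n). φR_n = 0.75 × 400 × 928 = 278.4 kN.
Governing: min(561.0, 875.5, 510.6, 278.4) = 278.4 kN → net-section rupture.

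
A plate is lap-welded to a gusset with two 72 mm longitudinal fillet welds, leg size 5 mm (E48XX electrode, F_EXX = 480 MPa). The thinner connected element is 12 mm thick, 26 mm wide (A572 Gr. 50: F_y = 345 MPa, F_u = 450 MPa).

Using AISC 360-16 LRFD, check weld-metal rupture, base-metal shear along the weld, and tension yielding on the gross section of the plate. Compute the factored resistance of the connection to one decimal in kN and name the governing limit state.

Weld metal: throat = 0.707×5 = 3.535 mm, L = 2×72 = 144 mm. φR_n = 0.75 × 0.6 × 480 × 3.535 × 144 = 110.0 kN.
Base metal shear (12 mm plate): yield φR_n = 1.0×0.6×345×12×144 = 357.7 kN; rupture φR_n = 0.75×0.6×450×12×144 = 349.9 kN; take 349.9 kN (rupture).
Tension yield (gross): A_g = 26×12 = 312 mm². φR_n = 0.90 × 345 × 312 = 96.9 kN.
Governing: min(110.0, 349.9, 96.9) = 96.9 kN → gross-section yield.

96.9 kN (gross-section yield governs)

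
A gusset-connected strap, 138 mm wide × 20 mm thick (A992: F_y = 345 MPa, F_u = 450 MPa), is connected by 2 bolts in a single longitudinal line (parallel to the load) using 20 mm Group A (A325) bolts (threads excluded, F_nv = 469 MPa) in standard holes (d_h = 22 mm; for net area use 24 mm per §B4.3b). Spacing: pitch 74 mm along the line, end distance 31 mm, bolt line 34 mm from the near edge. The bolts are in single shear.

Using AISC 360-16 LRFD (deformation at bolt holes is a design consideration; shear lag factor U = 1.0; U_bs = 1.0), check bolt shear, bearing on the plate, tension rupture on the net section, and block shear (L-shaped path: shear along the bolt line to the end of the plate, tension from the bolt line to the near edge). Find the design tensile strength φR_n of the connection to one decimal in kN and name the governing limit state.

221.0 kN (bolt shear governs)

Bolt shear: A_b = π(20)²/4 = 314.16 mm². φR_n = 0.75 × 469 × 314.16 × 2 × 1 = 221.0 kN.
Bearing (20 mm plate, F_u = 450 MPa): end bolts L_c = 31 − 22/2 = 20, R_n = min(1.2×20×20×450, 2.4×20×20×450) = 216 kN/bolt; interior L_c = 74 − 22 = 52, R_n = 432 kN/bolt. φR_n = 0.75 × (1×216 + 1×432) = 486.0 kN.
Tension rupture (net): A_n = (138 − 1×24)×20 = 2280 mm² (U = 1.0, A_e = A_n). φR_n = 0.75 × 450 × 2280 = 769.5 kN.
Block shear: shear path 1×[31+1×74] = 1×105 mm, A_gv = 2100, A_nv = 1×(105 − 1.5×24)×20 = 1380 mm²; tension to near edge: (34 − 0.5×24)×20 = 440 mm². R_n = min(0.6×450×1380, 0.6×345×2100) + 1.0×450×440 = min(372.6, 434.7) + 198 = 570.6 kN. φR_n = 0.75 × 570.6 = 428.0 kN.
Governing: min(221.0, 486.0, 769.5, 428.0) = 221.0 kN → bolt shear.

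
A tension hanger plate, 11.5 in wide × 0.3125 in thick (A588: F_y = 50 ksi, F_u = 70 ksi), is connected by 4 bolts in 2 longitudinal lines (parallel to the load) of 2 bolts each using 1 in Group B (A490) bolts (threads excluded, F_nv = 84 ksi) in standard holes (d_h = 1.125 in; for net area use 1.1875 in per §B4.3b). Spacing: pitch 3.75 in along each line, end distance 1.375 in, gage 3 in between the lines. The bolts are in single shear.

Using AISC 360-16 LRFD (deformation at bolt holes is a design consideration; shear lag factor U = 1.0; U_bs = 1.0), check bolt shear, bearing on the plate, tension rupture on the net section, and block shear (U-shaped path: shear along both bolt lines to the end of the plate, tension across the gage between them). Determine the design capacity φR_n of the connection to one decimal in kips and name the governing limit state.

95.6 kips (block shear governs)

Bolt shear: A_b = π(1)²/4 = 0.7854 in². φR_n = 0.75 × 84 × 0.7854 × 4 × 1 = 197.9 kips.
Bearing (0.3125 in plate, F_u = 70 ksi): end bolts L_c = 1.375 − 1.125/2 = 0.8125, R_n = min(1.2×0.8125×0.3125×70, 2.4×1×0.3125×70) = 21.328 kips/bolt; interior L_c = 3.75 − 1.125 = 2.625, R_n = 52.5 kips/bolt. φR_n = 0.75 × (2×21.328 + 2×52.5) = 110.7 kips.
Tension rupture (net): A_n = (11.5 − 2×1.1875)×0.3125 = 2.8516 in² (U = 1.0, A_e = A_n). φR_n = 0.75 × 70 × 2.8516 = 149.7 kips.
Block shear: shear path 2×[1.375+1×3.75] = 2×5.125 in, A_gv = 3.2031, A_nv = 2×(5.125 − 1.5×1.1875)×0.3125 = 2.0898 in²; tension across gage: (3 − 1×1.1875)×0.3125 = 0.56641 in². R_n = min(0.6×70×2.0898, 0.6×50×3.2031) + 1.0×70×0.56641 = min(87.772, 96.093) + 39.649 = 127.42 kips. φR_n = 0.75 × 127.42 = 95.6 kips.
Governing: min(197.9, 110.7, 149.7, 95.6) = 95.6 kips → block shear.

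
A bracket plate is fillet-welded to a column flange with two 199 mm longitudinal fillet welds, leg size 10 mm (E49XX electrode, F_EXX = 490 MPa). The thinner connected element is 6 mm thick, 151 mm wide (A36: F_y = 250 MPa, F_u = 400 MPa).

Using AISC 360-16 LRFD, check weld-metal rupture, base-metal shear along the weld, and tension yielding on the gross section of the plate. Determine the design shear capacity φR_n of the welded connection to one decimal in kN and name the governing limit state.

Weld metal: throat = 0.707×10 = 7.07 mm, L = 2×199 = 398 mm. φR_n = 0.75 × 0.6 × 490 × 7.07 × 398 = 620.5 kN.
Base metal shear (6 mm plate): yield φR_n = 1.0×0.6×250×6×398 = 358.2 kN; rupture φR_n = 0.75×0.6×400×6×398 = 429.8 kN; take 358.2 kN (yield).
Tension yield (gross): A_g = 151×6 = 906 mm². φR_n = 0.90 × 250 × 906 = 203.9 kN.
Governing: min(620.5, 358.2, 203.9) = 203.9 kN → gross-section yield.

203.9 kN (gross-section yield governs)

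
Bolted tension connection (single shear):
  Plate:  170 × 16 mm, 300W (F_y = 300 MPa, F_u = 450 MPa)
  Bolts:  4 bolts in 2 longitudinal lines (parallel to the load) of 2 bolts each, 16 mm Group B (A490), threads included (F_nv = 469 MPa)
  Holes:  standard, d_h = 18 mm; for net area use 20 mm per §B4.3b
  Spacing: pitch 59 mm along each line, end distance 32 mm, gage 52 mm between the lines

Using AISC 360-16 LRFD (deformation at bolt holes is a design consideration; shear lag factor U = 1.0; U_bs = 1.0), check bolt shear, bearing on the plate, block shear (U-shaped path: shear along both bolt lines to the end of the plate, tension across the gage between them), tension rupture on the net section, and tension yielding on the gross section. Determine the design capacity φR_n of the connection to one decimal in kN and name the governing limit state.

Bolt shear: A_b = π(16)²/4 = 201.06 mm². φR_n = 0.75 × 469 × 201.06 × 4 × 1 = 282.9 kN.
Bearing (16 mm plate, F_u = 450 MPa): end bolts L_c = 32 − 18/2 = 23, R_n = min(1.2×23×16×450, 2.4×16×16×450) = 198.72 kN/bolt; interior L_c = 59 − 18 = 41, R_n = 276.48 kN/bolt. φR_n = 0.75 × (2×198.72 + 2×276.48) = 712.8 kN.
Block shear: shear path 2×[32+1×59] = 2×91 mm, A_gv = 2912, A_nv = 2×(91 − 1.5×20)×16 = 1952 mm²; tension across gage: (52 − 1×20)×16 = 512 mm². R_n = min(0.6×450×1952, 0.6×300×2912) + 1.0×450×512 = min(527.04, 524.16) + 230.4 = 754.56 kN. φR_n = 0.75 × 754.56 = 565.9 kN.
Tension rupture (net): A_n = (170 − 2×20)×16 = 2080 mm² (U = 1.0, A_e = A_n). φR_n = 0.75 × 450 × 2080 = 702.0 kN.
Tension yield (gross): A_g = 170×16 = 2720 mm². φR_n = 0.90 × 300 × 2720 = 734.4 kN.
Governing: min(282.9, 712.8, 565.9, 702.0, 734.4) = 282.9 kN → bolt shear.

282.9 kN (bolt shear governs)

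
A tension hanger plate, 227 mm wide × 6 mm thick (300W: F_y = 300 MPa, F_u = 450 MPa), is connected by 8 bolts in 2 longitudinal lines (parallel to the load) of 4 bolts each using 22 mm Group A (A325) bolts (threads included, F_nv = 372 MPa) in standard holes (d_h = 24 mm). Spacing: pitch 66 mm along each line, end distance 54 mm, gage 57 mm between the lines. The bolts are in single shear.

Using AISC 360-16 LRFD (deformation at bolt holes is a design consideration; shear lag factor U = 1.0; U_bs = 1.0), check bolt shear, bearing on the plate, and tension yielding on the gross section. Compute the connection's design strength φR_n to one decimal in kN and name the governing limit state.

Bolt shear: A_b = π(22)²/4 = 380.13 mm². φR_n = 0.75 × 372 × 380.13 × 8 × 1 = 848.5 kN.
Bearing (6 mm plate, F_u = 450 MPa): end bolts L_c = 54 − 24/2 = 42, R_n = min(1.2×42×6×450, 2.4×22×6×450) = 136.08 kN/bolt; interior L_c = 66 − 24 = 42, R_n = 136.08 kN/bolt. φR_n = 0.75 × (2×136.08 + 6×136.08) = 816.5 kN.
Tension yield (gross): A_g = 227×6 = 1362 mm². φR_n = 0.90 × 300 × 1362 = 367.7 kN.
Governing: min(848.5, 816.5, 367.7) = 367.7 kN → gross-section yield.

367.7 kN (gross-section yield governs)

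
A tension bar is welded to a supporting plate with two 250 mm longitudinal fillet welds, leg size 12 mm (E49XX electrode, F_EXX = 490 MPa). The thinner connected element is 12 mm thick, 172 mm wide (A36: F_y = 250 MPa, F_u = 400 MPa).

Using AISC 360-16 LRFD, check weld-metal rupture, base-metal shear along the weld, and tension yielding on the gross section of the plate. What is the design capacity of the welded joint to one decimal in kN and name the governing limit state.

Weld metal: throat = 0.707×12 = 8.484 mm, L = 2×250 = 500 mm. φR_n = 0.75 × 0.6 × 490 × 8.484 × 500 = 935.4 kN.
Base metal shear (12 mm plate): yield φR_n = 1.0×0.6×250×12×500 = 900.0 kN; rupture φR_n = 0.75×0.6×400×12×500 = 1080.0 kN; take 900.0 kN (yield).
Tension yield (gross): A_g = 172×12 = 2064 mm². φR_n = 0.90 × 250 × 2064 = 464.4 kN.
Governing: min(935.4, 900.0, 464.4) = 464.4 kN → gross-section yield.

464.4 kN (gross-section yield governs)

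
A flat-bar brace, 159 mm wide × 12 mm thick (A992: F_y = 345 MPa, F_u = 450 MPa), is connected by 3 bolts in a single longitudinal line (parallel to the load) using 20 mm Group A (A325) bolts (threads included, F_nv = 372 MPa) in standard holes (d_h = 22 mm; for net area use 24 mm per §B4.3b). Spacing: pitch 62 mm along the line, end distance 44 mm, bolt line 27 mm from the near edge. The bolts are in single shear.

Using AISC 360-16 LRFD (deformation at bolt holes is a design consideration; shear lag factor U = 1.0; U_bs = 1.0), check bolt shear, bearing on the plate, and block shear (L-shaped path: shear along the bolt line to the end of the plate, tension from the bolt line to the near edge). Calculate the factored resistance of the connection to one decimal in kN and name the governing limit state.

263.0 kN (bolt shear governs)

Bolt shear: A_b = π(20)²/4 = 314.16 mm². φR_n = 0.75 × 372 × 314.16 × 3 × 1 = 263.0 kN.
Bearing (12 mm plate, F_u = 450 MPa): end bolts L_c = 44 − 22/2 = 33, R_n = min(1.2×33×12×450, 2.4×20×12×450) = 213.84 kN/bolt; interior L_c = 62 − 22 = 40, R_n = 259.2 kN/bolt. φR_n = 0.75 × (1×213.84 + 2×259.2) = 549.2 kN.
Block shear: shear path 1×[44+2×62] = 1×168 mm, A_gv = 2016, A_nv = 1×(168 − 2.5×24)×12 = 1296 mm²; tension to near edge: (27 − 0.5×24)×12 = 180 mm². R_n = min(0.6×450×1296, 0.6×345×2016) + 1.0×450×180 = min(349.92, 417.31) + 81 = 430.92 kN. φR_n = 0.75 × 430.92 = 323.2 kN.
Governing: min(263.0, 549.2, 323.2) = 263.0 kN → bolt shear.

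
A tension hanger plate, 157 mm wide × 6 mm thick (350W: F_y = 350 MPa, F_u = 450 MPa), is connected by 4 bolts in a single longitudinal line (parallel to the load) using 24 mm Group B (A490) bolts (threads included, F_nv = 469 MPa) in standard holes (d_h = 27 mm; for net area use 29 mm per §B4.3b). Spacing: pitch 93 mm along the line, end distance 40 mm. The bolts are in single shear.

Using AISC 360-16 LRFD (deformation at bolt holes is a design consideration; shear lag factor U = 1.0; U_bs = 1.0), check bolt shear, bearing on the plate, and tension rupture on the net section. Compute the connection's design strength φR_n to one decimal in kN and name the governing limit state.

Bolt shear: A_b = π(24)²/4 = 452.39 mm². φR_n = 0.75 × 469 × 452.39 × 4 × 1 = 636.5 kN.
Bearing (6 mm plate, F_u = 450 MPa): end bolts L_c = 40 − 27/2 = 26.5, R_n = min(1.2×26.5×6×450, 2.4×24×6×450) = 85.86 kN/bolt; interior L_c = 93 − 27 = 66, R_n = 155.52 kN/bolt. φR_n = 0.75 × (1×85.86 + 3×155.52) = 414.3 kN.
Tension rupture (net): A_n = (157 − 1×29)×6 = 768 mm² (U = 1.0, A_e = A_n). φR_n = 0.75 × 450 × 768 = 259.2 kN.
Governing: min(636.5, 414.3, 259.2) = 259.2 kN → net-section rupture.

259.2 kN (net-section rupture governs)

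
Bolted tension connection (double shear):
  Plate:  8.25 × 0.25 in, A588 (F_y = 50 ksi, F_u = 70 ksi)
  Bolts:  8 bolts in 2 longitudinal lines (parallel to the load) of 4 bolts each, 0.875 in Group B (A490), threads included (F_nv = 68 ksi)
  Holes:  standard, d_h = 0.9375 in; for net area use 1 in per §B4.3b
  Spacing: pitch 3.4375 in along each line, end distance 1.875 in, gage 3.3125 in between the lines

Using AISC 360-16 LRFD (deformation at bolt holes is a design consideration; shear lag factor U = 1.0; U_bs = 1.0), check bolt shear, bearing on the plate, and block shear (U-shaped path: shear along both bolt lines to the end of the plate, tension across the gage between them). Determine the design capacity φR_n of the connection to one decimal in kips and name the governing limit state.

167.2 kips (block shear governs)

Bolt shear: A_b = π(0.875)²/4 = 0.60132 in². φR_n = 0.75 × 68 × 0.60132 × 8 × 2 = 490.7 kips.
Bearing (0.25 in plate, F_u = 70 ksi): end bolts L_c = 1.875 − 0.9375/2 = 1.40625, R_n = min(1.2×1.40625×0.25×70, 2.4×0.875×0.25×70) = 29.531 kips/bolt; interior L_c = 3.4375 − 0.9375 = 2.5, R_n = 36.75 kips/bolt. φR_n = 0.75 × (2×29.531 + 6×36.75) = 209.7 kips.
Block shear: shear path 2×[1.875+3×3.4375] = 2×12.1875 in, A_gv = 6.0938, A_nv = 2×(12.1875 − 3.5×1)×0.25 = 4.3438 in²; tension across gage: (3.3125 − 1×1)×0.25 = 0.57813 in². R_n = min(0.6×70×4.3438, 0.6×50×6.0938) + 1.0×70×0.57813 = min(182.44, 182.81) + 40.469 = 222.91 kips. φR_n = 0.75 × 222.91 = 167.2 kips.
Governing: min(490.7, 209.7, 167.2) = 167.2 kips → block shear.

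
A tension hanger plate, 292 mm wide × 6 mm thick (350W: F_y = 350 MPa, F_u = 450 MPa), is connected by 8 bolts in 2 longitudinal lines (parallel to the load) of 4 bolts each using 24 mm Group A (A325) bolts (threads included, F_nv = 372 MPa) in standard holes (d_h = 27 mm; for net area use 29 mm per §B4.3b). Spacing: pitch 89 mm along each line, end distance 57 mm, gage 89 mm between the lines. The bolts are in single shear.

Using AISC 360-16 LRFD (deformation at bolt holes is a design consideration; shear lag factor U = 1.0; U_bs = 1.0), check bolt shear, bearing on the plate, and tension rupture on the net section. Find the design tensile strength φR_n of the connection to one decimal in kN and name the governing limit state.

Bolt shear: A_b = π(24)²/4 = 452.39 mm². φR_n = 0.75 × 372 × 452.39 × 8 × 1 = 1009.7 kN.
Bearing (6 mm plate, F_u = 450 MPa): end bolts L_c = 57 − 27/2 = 43.5, R_n = min(1.2×43.5×6×450, 2.4×24×6×450) = 140.94 kN/bolt; interior L_c = 89 − 27 = 62, R_n = 155.52 kN/bolt. φR_n = 0.75 × (2×140.94 + 6×155.52) = 911.3 kN.
Tension rupture (net): A_n = (292 − 2×29)×6 = 1404 mm² (U = 1.0, A_e = A_n). φR_n = 0.75 × 450 × 1404 = 473.9 kN.
Governing: min(1009.7, 911.3, 473.9) = 473.9 kN → net-section rupture.

473.9 kN (net-section rupture governs)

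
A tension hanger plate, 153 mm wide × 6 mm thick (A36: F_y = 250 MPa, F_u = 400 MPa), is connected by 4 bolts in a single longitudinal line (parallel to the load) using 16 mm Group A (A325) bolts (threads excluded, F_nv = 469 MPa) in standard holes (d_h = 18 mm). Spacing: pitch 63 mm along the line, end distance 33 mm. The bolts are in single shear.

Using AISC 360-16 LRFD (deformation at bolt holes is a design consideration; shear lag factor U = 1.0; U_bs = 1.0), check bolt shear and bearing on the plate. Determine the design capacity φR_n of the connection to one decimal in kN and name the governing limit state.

259.2 kN (bearing governs)

Bolt shear: A_b = π(16)²/4 = 201.06 mm². φR_n = 0.75 × 469 × 201.06 × 4 × 1 = 282.9 kN.
Bearing (6 mm plate, F_u = 400 MPa): end bolts L_c = 33 − 18/2 = 24, R_n = min(1.2×24×6×400, 2.4×16×6×400) = 69.12 kN/bolt; interior L_c = 63 − 18 = 45, R_n = 92.16 kN/bolt. φR_n = 0.75 × (1×69.12 + 3×92.16) = 259.2 kN.
Governing: min(282.9, 259.2) = 259.2 kN → bearing.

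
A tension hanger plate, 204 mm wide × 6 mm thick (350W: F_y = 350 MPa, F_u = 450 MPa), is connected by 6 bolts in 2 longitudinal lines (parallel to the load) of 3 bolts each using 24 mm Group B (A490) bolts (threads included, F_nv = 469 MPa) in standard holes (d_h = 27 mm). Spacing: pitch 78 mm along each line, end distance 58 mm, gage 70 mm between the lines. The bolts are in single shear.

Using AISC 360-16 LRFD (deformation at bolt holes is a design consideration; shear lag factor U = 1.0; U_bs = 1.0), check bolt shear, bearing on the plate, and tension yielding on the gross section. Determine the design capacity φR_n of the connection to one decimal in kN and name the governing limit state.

385.6 kN (gross-section yield governs)

Bolt shear: A_b = π(24)²/4 = 452.39 mm². φR_n = 0.75 × 469 × 452.39 × 6 × 1 = 954.8 kN.
Bearing (6 mm plate, F_u = 450 MPa): end bolts L_c = 58 − 27/2 = 44.5, R_n = min(1.2×44.5×6×450, 2.4×24×6×450) = 144.18 kN/bolt; interior L_c = 78 − 27 = 51, R_n = 155.52 kN/bolt. φR_n = 0.75 × (2×144.18 + 4×155.52) = 682.8 kN.
Tension yield (gross): A_g = 204×6 = 1224 mm². φR_n = 0.90 × 350 × 1224 = 385.6 kN.
Governing: min(954.8, 682.8, 385.6) = 385.6 kN → gross-section yield.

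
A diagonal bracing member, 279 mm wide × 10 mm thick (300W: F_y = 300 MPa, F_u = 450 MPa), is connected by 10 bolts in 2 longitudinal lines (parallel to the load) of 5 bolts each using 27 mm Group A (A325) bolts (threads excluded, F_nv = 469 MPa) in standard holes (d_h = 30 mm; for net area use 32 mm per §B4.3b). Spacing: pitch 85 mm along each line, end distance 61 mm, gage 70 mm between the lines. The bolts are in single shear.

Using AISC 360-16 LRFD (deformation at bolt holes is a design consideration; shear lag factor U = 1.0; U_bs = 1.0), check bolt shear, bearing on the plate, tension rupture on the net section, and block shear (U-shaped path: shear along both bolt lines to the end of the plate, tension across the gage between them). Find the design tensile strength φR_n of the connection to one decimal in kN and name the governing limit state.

Bolt shear: A_b = π(27)²/4 = 572.56 mm². φR_n = 0.75 × 469 × 572.56 × 10 × 1 = 2014.0 kN.
Bearing (10 mm plate, F_u = 450 MPa): end bolts L_c = 61 − 30/2 = 46, R_n = min(1.2×46×10×450, 2.4×27×10×450) = 248.4 kN/bolt; interior L_c = 85 − 30 = 55, R_n = 291.6 kN/bolt. φR_n = 0.75 × (2×248.4 + 8×291.6) = 2122.2 kN.
Tension rupture (net): A_n = (279 − 2×32)×10 = 2150 mm² (U = 1.0, A_e = A_n). φR_n = 0.75 × 450 × 2150 = 725.6 kN.
Block shear: shear path 2×[61+4×85] = 2×401 mm, A_gv = 8020, A_nv = 2×(401 − 4.5×32)×10 = 5140 mm²; tension across gage: (70 − 1×32)×10 = 380 mm². R_n = min(0.6×450×5140, 0.6×300×8020) + 1.0×450×380 = min(1387.8, 1443.6) + 171 = 1558.8 kN. φR_n = 0.75 × 1558.8 = 1169.1 kN.
Governing: min(2014.0, 2122.2, 725.6, 1169.1) = 725.6 kN → net-section rupture.

725.6 kN (net-section rupture governs)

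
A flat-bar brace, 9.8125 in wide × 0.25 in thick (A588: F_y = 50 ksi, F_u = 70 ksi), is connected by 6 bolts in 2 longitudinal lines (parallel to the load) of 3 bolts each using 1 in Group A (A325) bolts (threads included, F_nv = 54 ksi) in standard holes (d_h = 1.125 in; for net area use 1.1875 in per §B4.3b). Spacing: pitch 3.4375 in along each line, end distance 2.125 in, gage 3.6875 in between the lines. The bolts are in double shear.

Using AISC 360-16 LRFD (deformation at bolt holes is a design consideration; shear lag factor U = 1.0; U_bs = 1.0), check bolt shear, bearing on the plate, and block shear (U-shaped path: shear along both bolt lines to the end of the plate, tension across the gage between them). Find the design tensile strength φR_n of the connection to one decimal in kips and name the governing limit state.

Bolt shear: A_b = π(1)²/4 = 0.7854 in². φR_n = 0.75 × 54 × 0.7854 × 6 × 2 = 381.7 kips.
Bearing (0.25 in plate, F_u = 70 ksi): end bolts L_c = 2.125 − 1.125/2 = 1.5625, R_n = min(1.2×1.5625×0.25×70, 2.4×1×0.25×70) = 32.813 kips/bolt; interior L_c = 3.4375 − 1.125 = 2.3125, R_n = 42 kips/bolt. φR_n = 0.75 × (2×32.813 + 4×42) = 175.2 kips.
Block shear: shear path 2×[2.125+2×3.4375] = 2×9 in, A_gv = 4.5, A_nv = 2×(9 − 2.5×1.1875)×0.25 = 3.0156 in²; tension across gage: (3.6875 − 1×1.1875)×0.25 = 0.625 in². R_n = min(0.6×70×3.0156, 0.6×50×4.5) + 1.0×70×0.625 = min(126.66, 135) + 43.75 = 170.41 kips. φR_n = 0.75 × 170.41 = 127.8 kips.
Governing: min(381.7, 175.2, 127.8) = 127.8 kips → block shear.

127.8 kips (block shear governs)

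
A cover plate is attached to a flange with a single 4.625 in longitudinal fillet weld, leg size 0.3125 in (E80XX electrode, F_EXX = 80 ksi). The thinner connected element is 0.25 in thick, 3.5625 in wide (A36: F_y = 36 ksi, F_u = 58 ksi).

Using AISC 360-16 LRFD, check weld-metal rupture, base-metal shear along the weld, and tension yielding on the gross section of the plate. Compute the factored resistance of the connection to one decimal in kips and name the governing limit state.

Weld metal: throat = 0.707×0.3125 = 0.22094 in, L = 4.625 in. φR_n = 0.75 × 0.6 × 80 × 0.22094 × 4.625 = 36.8 kips.
Base metal shear (0.25 in plate): yield φR_n = 1.0×0.6×36×0.25×4.625 = 25.0 kips; rupture φR_n = 0.75×0.6×58×0.25×4.625 = 30.2 kips; take 25.0 kips (yield).
Tension yield (gross): A_g = 3.5625×0.25 = 0.89063 in². φR_n = 0.90 × 36 × 0.89063 = 28.9 kips.
Governing: min(36.8, 25.0, 28.9) = 25.0 kips → base-metal shear.

25.0 kips (base-metal shear governs)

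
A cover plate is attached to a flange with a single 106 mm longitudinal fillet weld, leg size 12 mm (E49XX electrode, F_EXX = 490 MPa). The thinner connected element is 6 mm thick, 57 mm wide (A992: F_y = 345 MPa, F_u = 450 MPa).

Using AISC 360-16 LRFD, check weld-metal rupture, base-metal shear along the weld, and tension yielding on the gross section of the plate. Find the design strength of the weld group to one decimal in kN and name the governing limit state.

Weld metal: throat = 0.707×12 = 8.484 mm, L = 106 mm. φR_n = 0.75 × 0.6 × 490 × 8.484 × 106 = 198.3 kN.
Base metal shear (6 mm plate): yield φR_n = 1.0×0.6×345×6×106 = 131.7 kN; rupture φR_n = 0.75×0.6×450×6×106 = 128.8 kN; take 128.8 kN (rupture).
Tension yield (gross): A_g = 57×6 = 342 mm². φR_n = 0.90 × 345 × 342 = 106.2 kN.
Governing: min(198.3, 128.8, 106.2) = 106.2 kN → gross-section yield.

106.2 kN (gross-section yield governs)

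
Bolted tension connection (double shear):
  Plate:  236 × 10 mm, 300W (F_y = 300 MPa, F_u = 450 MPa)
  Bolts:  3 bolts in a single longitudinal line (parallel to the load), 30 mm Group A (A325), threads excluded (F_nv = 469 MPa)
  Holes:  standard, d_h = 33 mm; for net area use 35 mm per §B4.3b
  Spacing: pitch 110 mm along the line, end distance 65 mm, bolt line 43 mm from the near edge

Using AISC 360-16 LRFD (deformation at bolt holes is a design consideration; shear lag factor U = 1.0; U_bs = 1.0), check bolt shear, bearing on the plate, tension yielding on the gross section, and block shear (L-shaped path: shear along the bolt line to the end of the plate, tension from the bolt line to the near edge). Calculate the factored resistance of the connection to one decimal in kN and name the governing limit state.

470.8 kN (block shear governs)

Bolt shear: A_b = π(30)²/4 = 706.86 mm². φR_n = 0.75 × 469 × 706.86 × 3 × 2 = 1491.8 kN.
Bearing (10 mm plate, F_u = 450 MPa): end bolts L_c = 65 − 33/2 = 48.5, R_n = min(1.2×48.5×10×450, 2.4×30×10×450) = 261.9 kN/bolt; interior L_c = 110 − 33 = 77, R_n = 324 kN/bolt. φR_n = 0.75 × (1×261.9 + 2×324) = 682.4 kN.
Tension yield (gross): A_g = 236×10 = 2360 mm². φR_n = 0.90 × 300 × 2360 = 637.2 kN.
Block shear: shear path 1×[65+2×110] = 1×285 mm, A_gv = 2850, A_nv = 1×(285 − 2.5×35)×10 = 1975 mm²; tension to near edge: (43 − 0.5×35)×10 = 255 mm². R_n = min(0.6×450×1975, 0.6×300×2850) + 1.0×450×255 = min(533.25, 513) + 114.75 = 627.75 kN. φR_n = 0.75 × 627.75 = 470.8 kN.
Governing: min(1491.8, 682.4, 637.2, 470.8) = 470.8 kN → block shear.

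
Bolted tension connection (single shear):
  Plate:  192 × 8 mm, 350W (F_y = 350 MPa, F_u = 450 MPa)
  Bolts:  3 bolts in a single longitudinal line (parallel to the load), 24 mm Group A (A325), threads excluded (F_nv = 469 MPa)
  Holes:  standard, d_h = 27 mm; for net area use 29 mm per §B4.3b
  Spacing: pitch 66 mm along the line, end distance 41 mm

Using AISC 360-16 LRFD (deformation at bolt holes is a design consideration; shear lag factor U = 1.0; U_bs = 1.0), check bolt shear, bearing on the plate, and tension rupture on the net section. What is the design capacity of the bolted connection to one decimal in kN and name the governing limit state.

341.8 kN (bearing governs)

Bolt shear: A_b = π(24)²/4 = 452.39 mm². φR_n = 0.75 × 469 × 452.39 × 3 × 1 = 477.4 kN.
Bearing (8 mm plate, F_u = 450 MPa): end bolts L_c = 41 − 27/2 = 27.5, R_n = min(1.2×27.5×8×450, 2.4×24×8×450) = 118.8 kN/bolt; interior L_c = 66 − 27 = 39, R_n = 168.48 kN/bolt. φR_n = 0.75 × (1×118.8 + 2×168.48) = 341.8 kN.
Tension rupture (net): A_n = (192 − 1×29)×8 = 1304 mm² (U = 1.0, A_e = A_n). φR_n = 0.75 × 450 × 1304 = 440.1 kN.
Governing: min(477.4, 341.8, 440.1) = 341.8 kN → bearing.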